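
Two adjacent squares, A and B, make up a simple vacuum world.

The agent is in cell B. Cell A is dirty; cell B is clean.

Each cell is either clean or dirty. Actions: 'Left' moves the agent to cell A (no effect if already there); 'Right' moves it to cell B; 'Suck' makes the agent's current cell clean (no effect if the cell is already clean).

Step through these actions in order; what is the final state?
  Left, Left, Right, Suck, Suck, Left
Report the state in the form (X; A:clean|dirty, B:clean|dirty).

(A; A:dirty, B:clean)

Left (#1): (A; A:dirty, B:clean)
Left (#2): (A; A:dirty, B:clean)
Right (#3): (B; A:dirty, B:clean)
Suck (#4): (B; A:dirty, B:clean)
Suck (#5): (B; A:dirty, B:clean)
Left (#6): (A; A:dirty, B:clean)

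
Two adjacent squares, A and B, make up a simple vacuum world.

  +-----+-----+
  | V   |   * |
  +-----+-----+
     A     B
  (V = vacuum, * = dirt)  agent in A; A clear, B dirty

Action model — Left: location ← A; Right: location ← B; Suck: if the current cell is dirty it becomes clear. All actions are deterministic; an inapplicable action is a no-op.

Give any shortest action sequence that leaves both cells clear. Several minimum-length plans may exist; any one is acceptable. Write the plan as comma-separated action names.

Right, Suck

1. Right → (B; A:clear, B:dirty)
2. Suck → (B; A:clear, B:clear)
min 2: go B then Suck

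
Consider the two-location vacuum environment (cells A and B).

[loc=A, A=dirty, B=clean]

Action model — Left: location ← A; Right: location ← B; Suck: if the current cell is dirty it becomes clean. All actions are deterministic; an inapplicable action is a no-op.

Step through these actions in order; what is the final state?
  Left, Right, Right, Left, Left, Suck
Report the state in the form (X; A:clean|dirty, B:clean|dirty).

(A; A:clean, B:clean)

[1] after Left: (A; A:dirty, B:clean)
[2] after Right: (B; A:dirty, B:clean)
[3] after Right: (B; A:dirty, B:clean)
[4] after Left: (A; A:dirty, B:clean)
[5] after Left: (A; A:dirty, B:clean)
[6] after Suck: (A; A:clean, B:clean)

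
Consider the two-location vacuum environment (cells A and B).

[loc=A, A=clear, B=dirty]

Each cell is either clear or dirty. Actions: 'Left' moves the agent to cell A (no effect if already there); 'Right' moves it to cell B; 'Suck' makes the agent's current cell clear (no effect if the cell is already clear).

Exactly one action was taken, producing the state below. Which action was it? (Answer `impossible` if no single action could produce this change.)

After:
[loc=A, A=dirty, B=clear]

try  Left: (A; A:clear, B:dirty)
try Right: (B; A:clear, B:dirty)
try  Suck: (A; A:clear, B:dirty)
no single action produces the after-state

impossible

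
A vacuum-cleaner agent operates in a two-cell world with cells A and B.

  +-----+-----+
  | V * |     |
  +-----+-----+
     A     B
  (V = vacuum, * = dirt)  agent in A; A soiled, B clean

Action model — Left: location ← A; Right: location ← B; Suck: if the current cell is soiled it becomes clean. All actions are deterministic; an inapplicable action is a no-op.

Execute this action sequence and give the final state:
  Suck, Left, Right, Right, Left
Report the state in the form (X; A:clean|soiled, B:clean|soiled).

Suck (#1): (A; A:clean, B:clean)
Left (#2): (A; A:clean, B:clean)
Right (#3): (B; A:clean, B:clean)
Right (#4): (B; A:clean, B:clean)
Left (#5): (A; A:clean, B:clean)

(A; A:clean, B:clean)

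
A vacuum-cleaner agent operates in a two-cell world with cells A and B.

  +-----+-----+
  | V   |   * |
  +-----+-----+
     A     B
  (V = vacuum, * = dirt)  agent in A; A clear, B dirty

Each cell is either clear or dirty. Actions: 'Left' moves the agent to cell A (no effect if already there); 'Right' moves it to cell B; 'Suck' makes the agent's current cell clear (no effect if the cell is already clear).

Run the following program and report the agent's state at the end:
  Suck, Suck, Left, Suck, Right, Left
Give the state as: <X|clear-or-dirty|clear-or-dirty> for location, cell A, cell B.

<A|clear|dirty>

1. Suck → <A|clear|dirty>
2. Suck → <A|clear|dirty>
3. Left → <A|clear|dirty>
4. Suck → <A|clear|dirty>
5. Right → <B|clear|dirty>
6. Left → <A|clear|dirty>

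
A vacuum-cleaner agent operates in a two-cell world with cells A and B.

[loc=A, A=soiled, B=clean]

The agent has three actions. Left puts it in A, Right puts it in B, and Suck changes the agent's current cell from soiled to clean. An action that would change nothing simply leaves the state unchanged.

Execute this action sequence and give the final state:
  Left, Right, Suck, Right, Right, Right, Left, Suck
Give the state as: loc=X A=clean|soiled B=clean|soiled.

loc=A A=clean B=clean

1) do Left; now loc=A A=soiled B=clean
2) do Right; now loc=B A=soiled B=clean
3) do Suck; now loc=B A=soiled B=clean
4) do Right; now loc=B A=soiled B=clean
5) do Right; now loc=B A=soiled B=clean
6) do Right; now loc=B A=soiled B=clean
7) do Left; now loc=A A=soiled B=clean
8) do Suck; now loc=A A=clean B=clean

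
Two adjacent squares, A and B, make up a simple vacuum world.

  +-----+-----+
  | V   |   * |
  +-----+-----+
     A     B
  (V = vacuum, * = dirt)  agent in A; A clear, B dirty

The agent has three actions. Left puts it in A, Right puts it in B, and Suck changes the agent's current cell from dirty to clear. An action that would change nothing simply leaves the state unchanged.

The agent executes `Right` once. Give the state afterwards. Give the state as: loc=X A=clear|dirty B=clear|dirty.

loc=B A=clear B=dirty

start: loc=A A=clear B=dirty
Right (#1): loc=B A=clear B=dirty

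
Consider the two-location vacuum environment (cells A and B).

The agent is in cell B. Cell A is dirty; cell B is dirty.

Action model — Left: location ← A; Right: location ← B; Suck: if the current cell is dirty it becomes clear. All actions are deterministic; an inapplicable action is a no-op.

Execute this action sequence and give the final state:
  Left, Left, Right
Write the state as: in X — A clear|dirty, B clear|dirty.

in B — A dirty, B dirty

t=1 Left ⇒ in A — A dirty, B dirty
t=2 Left ⇒ in A — A dirty, B dirty
t=3 Right ⇒ in B — A dirty, B dirty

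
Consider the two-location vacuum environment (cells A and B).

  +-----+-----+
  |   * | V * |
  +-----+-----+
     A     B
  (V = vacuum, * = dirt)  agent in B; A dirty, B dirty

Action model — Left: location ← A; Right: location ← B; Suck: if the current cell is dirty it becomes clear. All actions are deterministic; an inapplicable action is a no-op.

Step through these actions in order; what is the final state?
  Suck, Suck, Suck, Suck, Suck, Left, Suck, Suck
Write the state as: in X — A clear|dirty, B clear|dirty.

Suck (#1): in B — A dirty, B clear
Suck (#2): in B — A dirty, B clear
Suck (#3): in B — A dirty, B clear
Suck (#4): in B — A dirty, B clear
Suck (#5): in B — A dirty, B clear
Left (#6): in A — A dirty, B clear
Suck (#7): in A — A clear, B clear
Suck (#8): in A — A clear, B clear

in A — A clear, B clear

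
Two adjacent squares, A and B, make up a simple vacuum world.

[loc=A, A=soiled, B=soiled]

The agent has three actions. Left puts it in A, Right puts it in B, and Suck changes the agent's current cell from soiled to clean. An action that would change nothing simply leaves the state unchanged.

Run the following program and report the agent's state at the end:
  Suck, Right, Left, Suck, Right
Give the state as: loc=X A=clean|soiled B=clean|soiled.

loc=B A=clean B=soiled

[1] after Suck: loc=A A=clean B=soiled
[2] after Right: loc=B A=clean B=soiled
[3] after Left: loc=A A=clean B=soiled
[4] after Suck: loc=A A=clean B=soiled
[5] after Right: loc=B A=clean B=soiled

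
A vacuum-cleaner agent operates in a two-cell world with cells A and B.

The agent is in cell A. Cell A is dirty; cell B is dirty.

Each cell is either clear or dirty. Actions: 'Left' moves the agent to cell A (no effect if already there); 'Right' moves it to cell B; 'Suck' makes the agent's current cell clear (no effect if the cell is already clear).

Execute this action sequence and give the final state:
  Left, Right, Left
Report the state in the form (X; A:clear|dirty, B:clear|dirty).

(A; A:dirty, B:dirty)

1) do Left; now (A; A:dirty, B:dirty)
2) do Right; now (B; A:dirty, B:dirty)
3) do Left; now (A; A:dirty, B:dirty)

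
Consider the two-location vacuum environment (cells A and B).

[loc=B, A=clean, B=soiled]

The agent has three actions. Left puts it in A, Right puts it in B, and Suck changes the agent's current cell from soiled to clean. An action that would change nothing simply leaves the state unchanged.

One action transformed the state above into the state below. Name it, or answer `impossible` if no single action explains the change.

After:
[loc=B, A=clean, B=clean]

try  Left: in A — A clean, B soiled
try Right: in B — A clean, B soiled
try  Suck: in B — A clean, B clean  ← match

Suck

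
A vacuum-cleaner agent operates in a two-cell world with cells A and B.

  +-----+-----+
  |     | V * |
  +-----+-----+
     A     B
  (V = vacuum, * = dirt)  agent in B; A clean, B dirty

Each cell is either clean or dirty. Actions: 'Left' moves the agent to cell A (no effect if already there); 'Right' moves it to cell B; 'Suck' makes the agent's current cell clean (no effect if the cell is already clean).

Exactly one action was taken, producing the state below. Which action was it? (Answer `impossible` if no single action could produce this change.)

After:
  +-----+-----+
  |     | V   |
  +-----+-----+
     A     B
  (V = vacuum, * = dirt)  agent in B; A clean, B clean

try  Left: in A — A clean, B dirty
try Right: in B — A clean, B dirty
try  Suck: in B — A clean, B clean  ← match

Suck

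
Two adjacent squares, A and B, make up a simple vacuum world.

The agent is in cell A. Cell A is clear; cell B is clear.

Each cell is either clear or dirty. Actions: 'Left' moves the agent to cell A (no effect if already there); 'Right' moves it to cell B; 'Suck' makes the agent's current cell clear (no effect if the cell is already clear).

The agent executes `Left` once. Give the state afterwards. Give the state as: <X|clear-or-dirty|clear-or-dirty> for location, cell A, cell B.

start: <A|clear|clear>
step 1/1 (Left): <A|clear|clear>

<A|clear|clear>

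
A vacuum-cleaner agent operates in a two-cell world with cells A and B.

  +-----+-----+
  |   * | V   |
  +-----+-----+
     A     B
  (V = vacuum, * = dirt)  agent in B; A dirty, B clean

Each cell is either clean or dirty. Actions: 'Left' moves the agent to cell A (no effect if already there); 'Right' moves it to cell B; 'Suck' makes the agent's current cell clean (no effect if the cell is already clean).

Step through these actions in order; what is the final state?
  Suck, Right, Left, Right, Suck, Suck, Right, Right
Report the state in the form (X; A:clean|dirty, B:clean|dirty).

(B; A:dirty, B:clean)

1) do Suck; now (B; A:dirty, B:clean)
2) do Right; now (B; A:dirty, B:clean)
3) do Left; now (A; A:dirty, B:clean)
4) do Right; now (B; A:dirty, B:clean)
5) do Suck; now (B; A:dirty, B:clean)
6) do Suck; now (B; A:dirty, B:clean)
7) do Right; now (B; A:dirty, B:clean)
8) do Right; now (B; A:dirty, B:clean)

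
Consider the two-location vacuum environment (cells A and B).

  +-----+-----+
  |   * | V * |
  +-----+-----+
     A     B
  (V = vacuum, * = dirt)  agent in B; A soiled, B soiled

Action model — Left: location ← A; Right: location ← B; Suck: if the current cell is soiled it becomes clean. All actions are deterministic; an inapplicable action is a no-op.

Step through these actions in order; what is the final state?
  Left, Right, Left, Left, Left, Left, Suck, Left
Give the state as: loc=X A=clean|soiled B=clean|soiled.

1) do Left; now loc=A A=soiled B=soiled
2) do Right; now loc=B A=soiled B=soiled
3) do Left; now loc=A A=soiled B=soiled
4) do Left; now loc=A A=soiled B=soiled
5) do Left; now loc=A A=soiled B=soiled
6) do Left; now loc=A A=soiled B=soiled
7) do Suck; now loc=A A=clean B=soiled
8) do Left; now loc=A A=clean B=soiled

loc=A A=clean B=soiled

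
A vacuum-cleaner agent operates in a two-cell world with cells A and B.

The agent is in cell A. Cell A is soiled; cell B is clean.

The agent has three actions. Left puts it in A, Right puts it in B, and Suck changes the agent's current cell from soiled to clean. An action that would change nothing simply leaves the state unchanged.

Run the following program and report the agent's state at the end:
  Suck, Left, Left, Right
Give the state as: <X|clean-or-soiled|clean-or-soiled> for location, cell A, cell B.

1. Suck → <A|clean|clean>
2. Left → <A|clean|clean>
3. Left → <A|clean|clean>
4. Right → <B|clean|clean>

<B|clean|clean>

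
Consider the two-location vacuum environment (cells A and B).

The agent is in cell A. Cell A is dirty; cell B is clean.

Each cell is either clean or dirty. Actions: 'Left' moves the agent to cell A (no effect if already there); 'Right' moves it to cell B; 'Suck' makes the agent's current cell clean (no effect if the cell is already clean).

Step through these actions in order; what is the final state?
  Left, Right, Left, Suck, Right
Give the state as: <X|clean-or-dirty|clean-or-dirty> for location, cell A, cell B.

Left (#1): <A|dirty|clean>
Right (#2): <B|dirty|clean>
Left (#3): <A|dirty|clean>
Suck (#4): <A|clean|clean>
Right (#5): <B|clean|clean>

<B|clean|clean>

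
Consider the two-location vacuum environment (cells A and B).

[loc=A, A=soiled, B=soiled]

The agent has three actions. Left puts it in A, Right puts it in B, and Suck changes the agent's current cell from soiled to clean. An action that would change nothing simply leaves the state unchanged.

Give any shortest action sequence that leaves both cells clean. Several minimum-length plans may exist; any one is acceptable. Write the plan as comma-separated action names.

[1] after Suck: (A; A:clean, B:soiled)
[2] after Right: (B; A:clean, B:soiled)
[3] after Suck: (B; A:clean, B:clean)
min 3: Suck A + move + Suck B

Suck, Right, Suck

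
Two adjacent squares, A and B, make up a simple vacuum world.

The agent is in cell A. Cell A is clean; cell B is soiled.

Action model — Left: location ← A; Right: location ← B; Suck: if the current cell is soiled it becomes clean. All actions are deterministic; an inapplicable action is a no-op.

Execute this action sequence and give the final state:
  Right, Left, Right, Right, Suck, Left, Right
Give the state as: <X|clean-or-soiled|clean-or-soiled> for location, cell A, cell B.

t=1 Right ⇒ <B|clean|soiled>
t=2 Left ⇒ <A|clean|soiled>
t=3 Right ⇒ <B|clean|soiled>
t=4 Right ⇒ <B|clean|soiled>
t=5 Suck ⇒ <B|clean|clean>
t=6 Left ⇒ <A|clean|clean>
t=7 Right ⇒ <B|clean|clean>

<B|clean|clean>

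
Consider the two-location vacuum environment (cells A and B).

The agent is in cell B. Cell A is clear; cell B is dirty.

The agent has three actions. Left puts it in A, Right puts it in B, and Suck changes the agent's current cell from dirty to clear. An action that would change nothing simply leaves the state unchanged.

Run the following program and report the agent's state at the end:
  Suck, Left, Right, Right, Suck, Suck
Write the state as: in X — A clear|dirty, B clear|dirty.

in B — A clear, B clear

[1] after Suck: in B — A clear, B clear
[2] after Left: in A — A clear, B clear
[3] after Right: in B — A clear, B clear
[4] after Right: in B — A clear, B clear
[5] after Suck: in B — A clear, B clear
[6] after Suck: in B — A clear, B clear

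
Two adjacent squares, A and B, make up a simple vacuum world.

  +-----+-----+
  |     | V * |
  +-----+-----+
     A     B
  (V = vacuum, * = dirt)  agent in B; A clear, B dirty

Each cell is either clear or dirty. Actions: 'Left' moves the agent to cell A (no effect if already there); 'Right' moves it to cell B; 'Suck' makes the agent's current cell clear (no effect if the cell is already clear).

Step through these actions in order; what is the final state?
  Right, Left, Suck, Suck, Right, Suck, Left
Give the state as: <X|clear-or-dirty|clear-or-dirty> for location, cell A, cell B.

[1] after Right: <B|clear|dirty>
[2] after Left: <A|clear|dirty>
[3] after Suck: <A|clear|dirty>
[4] after Suck: <A|clear|dirty>
[5] after Right: <B|clear|dirty>
[6] after Suck: <B|clear|clear>
[7] after Left: <A|clear|clear>

<A|clear|clear>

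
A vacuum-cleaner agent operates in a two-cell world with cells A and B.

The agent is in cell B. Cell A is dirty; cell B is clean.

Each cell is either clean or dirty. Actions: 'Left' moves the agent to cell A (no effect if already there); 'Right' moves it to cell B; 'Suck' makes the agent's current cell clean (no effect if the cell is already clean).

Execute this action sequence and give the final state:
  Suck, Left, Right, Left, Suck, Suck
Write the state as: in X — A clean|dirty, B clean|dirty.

in A — A clean, B clean

t=1 Suck ⇒ in B — A dirty, B clean
t=2 Left ⇒ in A — A dirty, B clean
t=3 Right ⇒ in B — A dirty, B clean
t=4 Left ⇒ in A — A dirty, B clean
t=5 Suck ⇒ in A — A clean, B clean
t=6 Suck ⇒ in A — A clean, B clean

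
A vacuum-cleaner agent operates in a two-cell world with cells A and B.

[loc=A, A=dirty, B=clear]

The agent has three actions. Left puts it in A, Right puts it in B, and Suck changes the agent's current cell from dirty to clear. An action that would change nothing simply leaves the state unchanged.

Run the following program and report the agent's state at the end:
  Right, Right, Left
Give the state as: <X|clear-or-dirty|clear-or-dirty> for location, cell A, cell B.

<A|dirty|clear>

Right (#1): <B|dirty|clear>
Right (#2): <B|dirty|clear>
Left (#3): <A|dirty|clear>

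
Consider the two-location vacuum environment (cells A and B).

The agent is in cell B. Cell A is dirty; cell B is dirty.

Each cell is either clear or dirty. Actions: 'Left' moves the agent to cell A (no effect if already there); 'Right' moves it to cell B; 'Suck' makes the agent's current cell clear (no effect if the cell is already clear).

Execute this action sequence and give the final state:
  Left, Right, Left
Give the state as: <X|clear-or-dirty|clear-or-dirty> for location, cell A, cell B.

<A|dirty|dirty>

step 1/3 (Left): <A|dirty|dirty>
step 2/3 (Right): <B|dirty|dirty>
step 3/3 (Left): <A|dirty|dirty>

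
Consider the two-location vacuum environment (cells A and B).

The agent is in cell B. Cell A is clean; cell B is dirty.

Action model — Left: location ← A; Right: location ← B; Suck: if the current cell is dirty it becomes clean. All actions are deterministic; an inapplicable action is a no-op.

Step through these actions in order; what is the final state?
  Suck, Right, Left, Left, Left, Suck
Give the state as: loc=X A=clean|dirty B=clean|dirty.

step 1/6 (Suck): loc=B A=clean B=clean
step 2/6 (Right): loc=B A=clean B=clean
step 3/6 (Left): loc=A A=clean B=clean
step 4/6 (Left): loc=A A=clean B=clean
step 5/6 (Left): loc=A A=clean B=clean
step 6/6 (Suck): loc=A A=clean B=clean

loc=A A=clean B=clean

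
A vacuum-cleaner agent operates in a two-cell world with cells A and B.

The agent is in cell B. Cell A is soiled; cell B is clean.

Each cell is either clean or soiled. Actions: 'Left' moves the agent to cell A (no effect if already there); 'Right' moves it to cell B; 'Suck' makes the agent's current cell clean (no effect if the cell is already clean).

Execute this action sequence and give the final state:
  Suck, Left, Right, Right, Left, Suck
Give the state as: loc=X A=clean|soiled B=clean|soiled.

1. Suck → loc=B A=soiled B=clean
2. Left → loc=A A=soiled B=clean
3. Right → loc=B A=soiled B=clean
4. Right → loc=B A=soiled B=clean
5. Left → loc=A A=soiled B=clean
6. Suck → loc=A A=clean B=clean

loc=A A=clean B=clean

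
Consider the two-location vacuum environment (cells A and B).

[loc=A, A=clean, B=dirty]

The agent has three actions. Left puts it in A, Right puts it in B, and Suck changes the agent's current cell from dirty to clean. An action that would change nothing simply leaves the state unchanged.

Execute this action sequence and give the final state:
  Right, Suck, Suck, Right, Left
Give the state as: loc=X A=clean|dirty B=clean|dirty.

1. Right → loc=B A=clean B=dirty
2. Suck → loc=B A=clean B=clean
3. Suck → loc=B A=clean B=clean
4. Right → loc=B A=clean B=clean
5. Left → loc=A A=clean B=clean

loc=A A=clean B=clean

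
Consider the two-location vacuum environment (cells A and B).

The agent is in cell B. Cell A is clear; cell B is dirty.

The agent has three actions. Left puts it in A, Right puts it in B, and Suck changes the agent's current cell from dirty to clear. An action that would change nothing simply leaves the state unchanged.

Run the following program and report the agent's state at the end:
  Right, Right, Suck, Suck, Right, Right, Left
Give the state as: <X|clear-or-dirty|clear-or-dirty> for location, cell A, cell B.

<A|clear|clear>

1. Right → <B|clear|dirty>
2. Right → <B|clear|dirty>
3. Suck → <B|clear|clear>
4. Suck → <B|clear|clear>
5. Right → <B|clear|clear>
6. Right → <B|clear|clear>
7. Left → <A|clear|clear>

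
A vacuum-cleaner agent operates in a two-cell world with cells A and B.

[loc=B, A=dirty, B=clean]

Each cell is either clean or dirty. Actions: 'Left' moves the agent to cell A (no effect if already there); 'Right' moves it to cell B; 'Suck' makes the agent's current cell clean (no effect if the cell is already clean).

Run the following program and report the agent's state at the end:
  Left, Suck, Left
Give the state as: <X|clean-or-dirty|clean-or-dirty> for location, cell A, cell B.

[1] after Left: <A|dirty|clean>
[2] after Suck: <A|clean|clean>
[3] after Left: <A|clean|clean>

<A|clean|clean>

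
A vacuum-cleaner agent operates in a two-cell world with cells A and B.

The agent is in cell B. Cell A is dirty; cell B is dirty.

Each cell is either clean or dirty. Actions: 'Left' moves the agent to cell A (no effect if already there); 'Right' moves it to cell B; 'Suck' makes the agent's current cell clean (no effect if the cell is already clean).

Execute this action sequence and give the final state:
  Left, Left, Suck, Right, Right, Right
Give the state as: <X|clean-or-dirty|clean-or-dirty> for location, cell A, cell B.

<B|clean|dirty>

Left (#1): <A|dirty|dirty>
Left (#2): <A|dirty|dirty>
Suck (#3): <A|clean|dirty>
Right (#4): <B|clean|dirty>
Right (#5): <B|clean|dirty>
Right (#6): <B|clean|dirty>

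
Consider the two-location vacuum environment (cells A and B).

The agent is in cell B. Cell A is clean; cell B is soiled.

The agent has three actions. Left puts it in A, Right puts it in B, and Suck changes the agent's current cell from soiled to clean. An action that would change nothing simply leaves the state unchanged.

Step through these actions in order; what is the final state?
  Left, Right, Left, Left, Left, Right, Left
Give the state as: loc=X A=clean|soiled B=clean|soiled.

1. Left → loc=A A=clean B=soiled
2. Right → loc=B A=clean B=soiled
3. Left → loc=A A=clean B=soiled
4. Left → loc=A A=clean B=soiled
5. Left → loc=A A=clean B=soiled
6. Right → loc=B A=clean B=soiled
7. Left → loc=A A=clean B=soiled

loc=A A=clean B=soiled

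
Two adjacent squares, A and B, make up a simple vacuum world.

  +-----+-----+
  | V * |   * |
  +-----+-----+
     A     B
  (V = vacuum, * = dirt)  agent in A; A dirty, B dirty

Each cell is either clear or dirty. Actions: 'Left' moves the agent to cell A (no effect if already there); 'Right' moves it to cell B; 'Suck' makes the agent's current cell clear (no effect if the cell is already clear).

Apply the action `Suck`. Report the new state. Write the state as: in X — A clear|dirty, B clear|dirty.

in A — A clear, B dirty

start: in A — A dirty, B dirty
1) do Suck; now in A — A clear, B dirty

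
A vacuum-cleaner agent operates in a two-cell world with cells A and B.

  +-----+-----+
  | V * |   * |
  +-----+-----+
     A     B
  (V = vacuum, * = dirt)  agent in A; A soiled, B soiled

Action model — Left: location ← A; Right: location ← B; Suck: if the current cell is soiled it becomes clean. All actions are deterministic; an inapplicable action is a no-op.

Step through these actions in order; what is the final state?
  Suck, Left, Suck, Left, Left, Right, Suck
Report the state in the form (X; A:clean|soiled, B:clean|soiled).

1) do Suck; now (A; A:clean, B:soiled)
2) do Left; now (A; A:clean, B:soiled)
3) do Suck; now (A; A:clean, B:soiled)
4) do Left; now (A; A:clean, B:soiled)
5) do Left; now (A; A:clean, B:soiled)
6) do Right; now (B; A:clean, B:soiled)
7) do Suck; now (B; A:clean, B:clean)

(B; A:clean, B:clean)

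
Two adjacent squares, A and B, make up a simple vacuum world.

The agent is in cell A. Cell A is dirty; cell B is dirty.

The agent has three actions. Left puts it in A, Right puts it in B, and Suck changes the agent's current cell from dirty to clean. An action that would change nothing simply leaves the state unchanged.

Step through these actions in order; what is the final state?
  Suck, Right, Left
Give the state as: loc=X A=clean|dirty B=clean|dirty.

loc=A A=clean B=dirty

1) do Suck; now loc=A A=clean B=dirty
2) do Right; now loc=B A=clean B=dirty
3) do Left; now loc=A A=clean B=dirty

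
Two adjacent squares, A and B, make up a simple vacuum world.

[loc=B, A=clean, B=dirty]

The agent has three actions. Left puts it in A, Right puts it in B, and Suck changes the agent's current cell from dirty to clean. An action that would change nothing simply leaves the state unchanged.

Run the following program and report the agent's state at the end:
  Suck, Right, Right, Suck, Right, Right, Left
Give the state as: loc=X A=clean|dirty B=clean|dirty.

loc=A A=clean B=clean

1) do Suck; now loc=B A=clean B=clean
2) do Right; now loc=B A=clean B=clean
3) do Right; now loc=B A=clean B=clean
4) do Suck; now loc=B A=clean B=clean
5) do Right; now loc=B A=clean B=clean
6) do Right; now loc=B A=clean B=clean
7) do Left; now loc=A A=clean B=clean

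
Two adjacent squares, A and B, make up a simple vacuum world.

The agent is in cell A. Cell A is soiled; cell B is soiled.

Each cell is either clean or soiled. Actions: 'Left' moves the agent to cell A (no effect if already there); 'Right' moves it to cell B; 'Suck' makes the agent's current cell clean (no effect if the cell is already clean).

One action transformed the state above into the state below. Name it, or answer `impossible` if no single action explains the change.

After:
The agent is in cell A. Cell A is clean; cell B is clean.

impossible

try  Left: (A; A:soiled, B:soiled)
try Right: (B; A:soiled, B:soiled)
try  Suck: (A; A:clean, B:soiled)
no single action produces the after-state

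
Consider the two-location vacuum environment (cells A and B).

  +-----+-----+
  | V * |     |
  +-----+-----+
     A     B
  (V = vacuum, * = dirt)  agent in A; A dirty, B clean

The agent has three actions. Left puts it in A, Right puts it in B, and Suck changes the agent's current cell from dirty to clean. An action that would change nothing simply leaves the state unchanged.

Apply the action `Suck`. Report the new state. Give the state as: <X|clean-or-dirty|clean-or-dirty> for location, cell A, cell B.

start: <A|dirty|clean>
t=1 Suck ⇒ <A|clean|clean>

<A|clean|clean>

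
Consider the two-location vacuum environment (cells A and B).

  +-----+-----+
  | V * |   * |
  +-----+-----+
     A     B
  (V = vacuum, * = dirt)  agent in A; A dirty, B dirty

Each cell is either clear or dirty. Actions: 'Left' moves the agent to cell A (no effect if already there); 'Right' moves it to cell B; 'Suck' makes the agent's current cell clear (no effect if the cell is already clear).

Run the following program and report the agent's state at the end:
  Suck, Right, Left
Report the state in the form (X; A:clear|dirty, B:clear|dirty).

(A; A:clear, B:dirty)

[1] after Suck: (A; A:clear, B:dirty)
[2] after Right: (B; A:clear, B:dirty)
[3] after Left: (A; A:clear, B:dirty)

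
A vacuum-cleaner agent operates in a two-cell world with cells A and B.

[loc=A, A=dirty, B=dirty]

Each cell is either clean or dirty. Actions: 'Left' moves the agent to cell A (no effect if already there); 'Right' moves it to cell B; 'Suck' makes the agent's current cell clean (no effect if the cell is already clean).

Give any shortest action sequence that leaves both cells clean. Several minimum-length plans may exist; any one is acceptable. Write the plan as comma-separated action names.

Suck, Right, Suck

1) do Suck; now loc=A A=clean B=dirty
2) do Right; now loc=B A=clean B=dirty
3) do Suck; now loc=B A=clean B=clean
min 3: Suck A + move + Suck B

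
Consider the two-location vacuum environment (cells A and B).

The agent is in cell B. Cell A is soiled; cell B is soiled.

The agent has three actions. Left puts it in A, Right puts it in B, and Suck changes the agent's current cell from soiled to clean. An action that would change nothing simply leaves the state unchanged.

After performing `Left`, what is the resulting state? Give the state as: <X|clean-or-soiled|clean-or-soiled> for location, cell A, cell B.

<A|soiled|soiled>

start: <B|soiled|soiled>
Left (#1): <A|soiled|soiled>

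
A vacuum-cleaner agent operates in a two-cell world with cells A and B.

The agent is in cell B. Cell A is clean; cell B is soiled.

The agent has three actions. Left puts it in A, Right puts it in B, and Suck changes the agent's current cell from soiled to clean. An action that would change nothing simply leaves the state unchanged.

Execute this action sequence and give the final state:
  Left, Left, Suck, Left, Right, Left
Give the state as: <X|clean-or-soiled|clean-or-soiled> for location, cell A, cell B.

<A|clean|soiled>

1) do Left; now <A|clean|soiled>
2) do Left; now <A|clean|soiled>
3) do Suck; now <A|clean|soiled>
4) do Left; now <A|clean|soiled>
5) do Right; now <B|clean|soiled>
6) do Left; now <A|clean|soiled>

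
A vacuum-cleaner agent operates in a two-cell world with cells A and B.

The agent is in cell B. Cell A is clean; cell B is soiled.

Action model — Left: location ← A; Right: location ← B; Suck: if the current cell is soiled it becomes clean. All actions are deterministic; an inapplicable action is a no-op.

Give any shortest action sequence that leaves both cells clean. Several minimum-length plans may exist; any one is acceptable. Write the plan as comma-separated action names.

1. Suck → (B; A:clean, B:clean)
min 1: B is soiled, one Suck

Suck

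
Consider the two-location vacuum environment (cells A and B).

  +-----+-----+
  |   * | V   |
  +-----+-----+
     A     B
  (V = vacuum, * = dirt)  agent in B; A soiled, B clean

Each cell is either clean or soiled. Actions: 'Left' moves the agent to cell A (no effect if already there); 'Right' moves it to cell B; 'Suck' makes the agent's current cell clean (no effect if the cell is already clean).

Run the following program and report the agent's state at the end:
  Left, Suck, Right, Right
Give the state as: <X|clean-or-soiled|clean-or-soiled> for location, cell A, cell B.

<B|clean|clean>

t=1 Left ⇒ <A|soiled|clean>
t=2 Suck ⇒ <A|clean|clean>
t=3 Right ⇒ <B|clean|clean>
t=4 Right ⇒ <B|clean|clean>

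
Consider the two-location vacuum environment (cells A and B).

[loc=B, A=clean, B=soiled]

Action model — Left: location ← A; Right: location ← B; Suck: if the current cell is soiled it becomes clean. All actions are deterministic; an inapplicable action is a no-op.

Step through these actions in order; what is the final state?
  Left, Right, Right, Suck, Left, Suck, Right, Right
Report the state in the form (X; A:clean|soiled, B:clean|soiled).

1. Left → (A; A:clean, B:soiled)
2. Right → (B; A:clean, B:soiled)
3. Right → (B; A:clean, B:soiled)
4. Suck → (B; A:clean, B:clean)
5. Left → (A; A:clean, B:clean)
6. Suck → (A; A:clean, B:clean)
7. Right → (B; A:clean, B:clean)
8. Right → (B; A:clean, B:clean)

(B; A:clean, B:clean)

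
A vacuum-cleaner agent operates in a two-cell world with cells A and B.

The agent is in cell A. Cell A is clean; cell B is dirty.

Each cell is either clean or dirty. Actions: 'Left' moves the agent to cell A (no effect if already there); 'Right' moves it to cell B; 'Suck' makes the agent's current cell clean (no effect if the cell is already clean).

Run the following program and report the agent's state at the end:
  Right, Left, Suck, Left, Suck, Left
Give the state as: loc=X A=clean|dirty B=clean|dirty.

loc=A A=clean B=dirty

Right (#1): loc=B A=clean B=dirty
Left (#2): loc=A A=clean B=dirty
Suck (#3): loc=A A=clean B=dirty
Left (#4): loc=A A=clean B=dirty
Suck (#5): loc=A A=clean B=dirty
Left (#6): loc=A A=clean B=dirty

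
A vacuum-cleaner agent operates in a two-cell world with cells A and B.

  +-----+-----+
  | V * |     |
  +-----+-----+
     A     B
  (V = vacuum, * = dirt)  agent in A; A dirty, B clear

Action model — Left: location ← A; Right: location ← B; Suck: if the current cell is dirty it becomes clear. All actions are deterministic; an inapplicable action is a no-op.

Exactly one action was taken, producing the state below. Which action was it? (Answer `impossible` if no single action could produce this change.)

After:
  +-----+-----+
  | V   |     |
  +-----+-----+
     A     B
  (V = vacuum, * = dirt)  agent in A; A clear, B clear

try  Left: (A; A:dirty, B:clear)
try Right: (B; A:dirty, B:clear)
try  Suck: (A; A:clear, B:clear)  ← match

Suck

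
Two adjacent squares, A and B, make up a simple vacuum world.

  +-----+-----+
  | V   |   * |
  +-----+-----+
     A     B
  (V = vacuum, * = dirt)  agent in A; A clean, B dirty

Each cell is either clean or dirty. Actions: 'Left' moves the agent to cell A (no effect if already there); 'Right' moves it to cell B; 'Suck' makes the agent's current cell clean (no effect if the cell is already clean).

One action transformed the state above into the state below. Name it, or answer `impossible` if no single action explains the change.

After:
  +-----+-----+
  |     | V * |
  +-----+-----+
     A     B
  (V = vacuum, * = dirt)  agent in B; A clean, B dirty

Right

try  Left: in A — A clean, B dirty
try Right: in B — A clean, B dirty  ← match
try  Suck: in A — A clean, B dirty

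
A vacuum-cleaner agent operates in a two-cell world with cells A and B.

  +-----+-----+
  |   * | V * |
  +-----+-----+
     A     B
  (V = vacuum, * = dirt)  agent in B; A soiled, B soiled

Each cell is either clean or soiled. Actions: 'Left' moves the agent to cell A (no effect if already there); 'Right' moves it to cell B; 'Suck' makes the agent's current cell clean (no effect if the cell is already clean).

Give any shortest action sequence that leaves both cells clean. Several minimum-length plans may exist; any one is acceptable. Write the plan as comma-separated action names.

1) do Suck; now loc=B A=soiled B=clean
2) do Left; now loc=A A=soiled B=clean
3) do Suck; now loc=A A=clean B=clean
min 3: Suck B + move + Suck A

Suck, Left, Suck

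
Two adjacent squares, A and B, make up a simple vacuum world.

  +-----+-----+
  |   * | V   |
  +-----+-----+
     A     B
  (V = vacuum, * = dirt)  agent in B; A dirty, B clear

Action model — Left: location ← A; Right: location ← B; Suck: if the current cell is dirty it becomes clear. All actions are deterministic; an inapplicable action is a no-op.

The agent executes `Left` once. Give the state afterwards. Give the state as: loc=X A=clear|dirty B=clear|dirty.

start: loc=B A=dirty B=clear
t=1 Left ⇒ loc=A A=dirty B=clear

loc=A A=dirty B=clear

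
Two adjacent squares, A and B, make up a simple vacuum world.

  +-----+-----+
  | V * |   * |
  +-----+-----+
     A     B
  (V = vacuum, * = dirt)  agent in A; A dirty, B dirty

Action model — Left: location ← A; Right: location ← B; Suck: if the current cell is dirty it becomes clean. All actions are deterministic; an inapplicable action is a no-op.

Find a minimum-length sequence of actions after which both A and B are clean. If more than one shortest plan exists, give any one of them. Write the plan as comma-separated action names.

[1] after Suck: in A — A clean, B dirty
[2] after Right: in B — A clean, B dirty
[3] after Suck: in B — A clean, B clean
min 3: Suck A + move + Suck B

Suck, Right, Suck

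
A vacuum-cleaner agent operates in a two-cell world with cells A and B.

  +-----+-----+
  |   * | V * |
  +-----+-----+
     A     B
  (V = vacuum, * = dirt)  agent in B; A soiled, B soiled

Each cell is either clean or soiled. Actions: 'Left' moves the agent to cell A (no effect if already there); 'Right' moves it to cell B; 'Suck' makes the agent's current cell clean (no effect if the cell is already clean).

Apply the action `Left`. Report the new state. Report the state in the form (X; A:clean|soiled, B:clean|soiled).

start: (B; A:soiled, B:soiled)
Left (#1): (A; A:soiled, B:soiled)

(A; A:soiled, B:soiled)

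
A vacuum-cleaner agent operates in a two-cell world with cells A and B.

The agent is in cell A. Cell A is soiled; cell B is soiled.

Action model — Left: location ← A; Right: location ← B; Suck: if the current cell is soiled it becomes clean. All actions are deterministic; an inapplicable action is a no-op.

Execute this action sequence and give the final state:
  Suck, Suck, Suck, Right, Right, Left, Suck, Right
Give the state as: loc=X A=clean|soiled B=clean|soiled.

loc=B A=clean B=soiled

[1] after Suck: loc=A A=clean B=soiled
[2] after Suck: loc=A A=clean B=soiled
[3] after Suck: loc=A A=clean B=soiled
[4] after Right: loc=B A=clean B=soiled
[5] after Right: loc=B A=clean B=soiled
[6] after Left: loc=A A=clean B=soiled
[7] after Suck: loc=A A=clean B=soiled
[8] after Right: loc=B A=clean B=soiled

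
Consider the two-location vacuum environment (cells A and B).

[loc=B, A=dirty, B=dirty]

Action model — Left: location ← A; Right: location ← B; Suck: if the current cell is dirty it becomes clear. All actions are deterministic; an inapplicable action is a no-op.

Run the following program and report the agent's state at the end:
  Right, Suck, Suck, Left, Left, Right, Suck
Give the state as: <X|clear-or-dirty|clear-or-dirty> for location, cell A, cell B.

<B|dirty|clear>

t=1 Right ⇒ <B|dirty|dirty>
t=2 Suck ⇒ <B|dirty|clear>
t=3 Suck ⇒ <B|dirty|clear>
t=4 Left ⇒ <A|dirty|clear>
t=5 Left ⇒ <A|dirty|clear>
t=6 Right ⇒ <B|dirty|clear>
t=7 Suck ⇒ <B|dirty|clear>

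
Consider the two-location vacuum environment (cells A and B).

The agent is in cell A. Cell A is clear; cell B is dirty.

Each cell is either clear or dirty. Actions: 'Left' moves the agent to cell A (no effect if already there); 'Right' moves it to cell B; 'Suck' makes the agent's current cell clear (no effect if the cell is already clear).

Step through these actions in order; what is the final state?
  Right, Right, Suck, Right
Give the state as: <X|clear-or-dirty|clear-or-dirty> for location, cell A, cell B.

t=1 Right ⇒ <B|clear|dirty>
t=2 Right ⇒ <B|clear|dirty>
t=3 Suck ⇒ <B|clear|clear>
t=4 Right ⇒ <B|clear|clear>

<B|clear|clear>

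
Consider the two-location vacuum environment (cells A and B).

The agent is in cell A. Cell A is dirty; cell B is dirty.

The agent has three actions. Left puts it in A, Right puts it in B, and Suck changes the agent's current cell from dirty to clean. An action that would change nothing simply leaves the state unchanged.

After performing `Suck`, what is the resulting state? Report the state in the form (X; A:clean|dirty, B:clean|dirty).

(A; A:clean, B:dirty)

start: (A; A:dirty, B:dirty)
1. Suck → (A; A:clean, B:dirty)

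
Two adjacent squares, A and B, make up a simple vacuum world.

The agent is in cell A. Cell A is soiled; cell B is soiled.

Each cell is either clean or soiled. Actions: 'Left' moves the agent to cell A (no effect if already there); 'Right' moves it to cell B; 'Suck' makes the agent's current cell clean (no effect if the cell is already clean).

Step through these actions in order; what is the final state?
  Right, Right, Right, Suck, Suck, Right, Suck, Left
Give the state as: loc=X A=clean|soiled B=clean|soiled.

loc=A A=soiled B=clean

1) do Right; now loc=B A=soiled B=soiled
2) do Right; now loc=B A=soiled B=soiled
3) do Right; now loc=B A=soiled B=soiled
4) do Suck; now loc=B A=soiled B=clean
5) do Suck; now loc=B A=soiled B=clean
6) do Right; now loc=B A=soiled B=clean
7) do Suck; now loc=B A=soiled B=clean
8) do Left; now loc=A A=soiled B=clean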